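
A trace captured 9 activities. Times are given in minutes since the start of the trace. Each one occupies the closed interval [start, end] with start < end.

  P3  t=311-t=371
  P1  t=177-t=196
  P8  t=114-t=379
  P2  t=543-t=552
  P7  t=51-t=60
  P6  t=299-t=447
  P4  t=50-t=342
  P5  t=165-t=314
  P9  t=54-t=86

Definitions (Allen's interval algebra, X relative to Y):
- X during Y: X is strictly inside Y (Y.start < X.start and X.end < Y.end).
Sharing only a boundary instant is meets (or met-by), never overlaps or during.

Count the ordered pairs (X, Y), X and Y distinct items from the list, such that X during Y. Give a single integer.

Checking all 72 ordered pairs for relation 'during'; matching pairs in alphabetical order:
(P1, P4): P1 during P4 ✓
(P1, P5): P1 during P5 ✓
(P1, P8): P1 during P8 ✓
(P3, P6): P3 during P6 ✓
(P3, P8): P3 during P8 ✓
(P5, P4): P5 during P4 ✓
(P5, P8): P5 during P8 ✓
(P7, P4): P7 during P4 ✓
(P9, P4): P9 during P4 ✓
Count: 9.

9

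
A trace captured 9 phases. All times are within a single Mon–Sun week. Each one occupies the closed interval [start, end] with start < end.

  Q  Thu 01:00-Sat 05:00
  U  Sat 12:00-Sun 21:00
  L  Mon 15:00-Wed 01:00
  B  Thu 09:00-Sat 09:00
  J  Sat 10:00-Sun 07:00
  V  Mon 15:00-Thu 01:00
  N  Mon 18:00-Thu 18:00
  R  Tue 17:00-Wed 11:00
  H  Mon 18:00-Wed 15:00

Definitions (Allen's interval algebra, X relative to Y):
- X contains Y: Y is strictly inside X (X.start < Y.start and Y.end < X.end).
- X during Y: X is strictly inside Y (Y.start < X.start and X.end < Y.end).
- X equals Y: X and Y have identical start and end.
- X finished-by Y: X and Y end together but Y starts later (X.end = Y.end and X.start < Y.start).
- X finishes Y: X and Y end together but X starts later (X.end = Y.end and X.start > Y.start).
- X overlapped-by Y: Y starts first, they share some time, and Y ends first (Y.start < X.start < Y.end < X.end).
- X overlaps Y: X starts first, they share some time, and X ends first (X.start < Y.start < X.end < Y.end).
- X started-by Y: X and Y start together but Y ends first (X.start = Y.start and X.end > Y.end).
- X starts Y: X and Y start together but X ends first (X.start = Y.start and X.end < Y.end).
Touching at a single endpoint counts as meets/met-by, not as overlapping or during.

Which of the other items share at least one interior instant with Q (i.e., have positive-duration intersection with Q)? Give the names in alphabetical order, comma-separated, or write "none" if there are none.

Target Q = [Thu 01:00, Sat 05:00].
B [Thu 09:00, Sat 09:00] → overlapped-by → yes.
H [Mon 18:00, Wed 15:00] → before → no.
J [Sat 10:00, Sun 07:00] → after → no.
L [Mon 15:00, Wed 01:00] → before → no.
N [Mon 18:00, Thu 18:00] → overlaps → yes.
R [Tue 17:00, Wed 11:00] → before → no.
U [Sat 12:00, Sun 21:00] → after → no.
V [Mon 15:00, Thu 01:00] → meets → no.
Result: B, N.

B, N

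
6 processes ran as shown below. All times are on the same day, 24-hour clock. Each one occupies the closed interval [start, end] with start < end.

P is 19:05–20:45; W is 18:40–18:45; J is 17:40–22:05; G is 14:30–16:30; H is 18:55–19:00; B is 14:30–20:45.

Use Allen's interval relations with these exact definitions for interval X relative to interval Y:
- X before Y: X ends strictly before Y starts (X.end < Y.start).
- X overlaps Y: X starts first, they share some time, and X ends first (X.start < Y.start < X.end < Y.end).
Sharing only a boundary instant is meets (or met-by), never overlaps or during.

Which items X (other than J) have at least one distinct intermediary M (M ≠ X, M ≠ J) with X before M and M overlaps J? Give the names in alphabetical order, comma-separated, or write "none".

none

Target J = [17:40, 22:05].
Intermediaries M with M overlaps J: B.
Via B — items with X before B: none.
Union: none.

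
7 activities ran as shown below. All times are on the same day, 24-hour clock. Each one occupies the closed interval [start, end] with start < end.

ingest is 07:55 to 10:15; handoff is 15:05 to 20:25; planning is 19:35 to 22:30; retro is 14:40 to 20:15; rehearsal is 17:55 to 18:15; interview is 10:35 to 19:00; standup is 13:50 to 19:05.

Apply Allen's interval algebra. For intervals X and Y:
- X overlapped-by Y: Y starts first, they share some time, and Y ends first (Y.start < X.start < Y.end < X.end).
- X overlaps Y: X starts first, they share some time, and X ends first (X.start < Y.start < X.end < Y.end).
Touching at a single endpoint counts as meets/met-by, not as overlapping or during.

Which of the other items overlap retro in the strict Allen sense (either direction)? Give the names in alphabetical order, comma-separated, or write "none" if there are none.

Target retro = [14:40, 20:15].
handoff [15:05, 20:25] → overlapped-by → yes.
ingest [07:55, 10:15] → before → no.
interview [10:35, 19:00] → overlaps → yes.
planning [19:35, 22:30] → overlapped-by → yes.
rehearsal [17:55, 18:15] → during → no.
standup [13:50, 19:05] → overlaps → yes.
Result: handoff, interview, planning, standup.

handoff, interview, planning, standup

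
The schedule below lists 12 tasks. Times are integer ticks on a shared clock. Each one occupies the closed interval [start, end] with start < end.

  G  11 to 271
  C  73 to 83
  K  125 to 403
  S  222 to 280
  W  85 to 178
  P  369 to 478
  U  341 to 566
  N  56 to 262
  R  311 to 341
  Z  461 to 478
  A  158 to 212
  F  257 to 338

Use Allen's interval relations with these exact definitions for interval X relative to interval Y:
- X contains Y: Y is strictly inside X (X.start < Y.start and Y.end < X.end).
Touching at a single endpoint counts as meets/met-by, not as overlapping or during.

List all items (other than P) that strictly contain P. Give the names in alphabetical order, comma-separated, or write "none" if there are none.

U

Target P = [369, 478].
A [158, 212] → before → no.
C [73, 83] → before → no.
F [257, 338] → before → no.
G [11, 271] → before → no.
K [125, 403] → overlaps → no.
N [56, 262] → before → no.
R [311, 341] → before → no.
S [222, 280] → before → no.
U [341, 566] → contains → yes.
W [85, 178] → before → no.
Z [461, 478] → finishes → no.
Result: U.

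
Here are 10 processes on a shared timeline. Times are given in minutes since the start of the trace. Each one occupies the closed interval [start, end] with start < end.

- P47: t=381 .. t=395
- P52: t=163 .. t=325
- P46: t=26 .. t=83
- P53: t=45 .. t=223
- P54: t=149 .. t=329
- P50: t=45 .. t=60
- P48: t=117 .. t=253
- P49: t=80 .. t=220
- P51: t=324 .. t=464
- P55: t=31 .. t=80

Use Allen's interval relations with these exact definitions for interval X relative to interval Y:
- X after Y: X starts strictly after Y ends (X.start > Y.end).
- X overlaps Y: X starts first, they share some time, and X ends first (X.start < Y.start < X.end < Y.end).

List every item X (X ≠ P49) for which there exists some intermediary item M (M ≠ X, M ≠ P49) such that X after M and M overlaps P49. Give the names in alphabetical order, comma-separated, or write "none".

P47, P48, P51, P52, P54

Target P49 = [t=80, t=220].
Intermediaries M with M overlaps P49: P46.
Via P46 — items with X after P46: P47, P48, P51, P52, P54.
Union: P47, P48, P51, P52, P54.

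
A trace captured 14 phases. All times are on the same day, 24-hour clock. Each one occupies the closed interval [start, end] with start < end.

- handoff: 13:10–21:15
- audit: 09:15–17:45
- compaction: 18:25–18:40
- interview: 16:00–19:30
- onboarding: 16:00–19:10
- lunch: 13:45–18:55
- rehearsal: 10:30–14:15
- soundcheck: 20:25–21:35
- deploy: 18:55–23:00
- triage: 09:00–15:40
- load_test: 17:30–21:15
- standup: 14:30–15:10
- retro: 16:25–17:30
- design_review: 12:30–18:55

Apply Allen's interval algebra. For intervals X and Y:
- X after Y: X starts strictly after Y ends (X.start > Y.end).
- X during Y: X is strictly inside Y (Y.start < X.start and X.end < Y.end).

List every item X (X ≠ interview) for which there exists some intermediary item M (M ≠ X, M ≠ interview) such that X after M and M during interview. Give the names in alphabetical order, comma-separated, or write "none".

Target interview = [16:00, 19:30].
Intermediaries M with M during interview: compaction, retro.
Via compaction — items with X after compaction: deploy, soundcheck.
Via retro — items with X after retro: compaction, deploy, soundcheck.
Union: compaction, deploy, soundcheck.

compaction, deploy, soundcheck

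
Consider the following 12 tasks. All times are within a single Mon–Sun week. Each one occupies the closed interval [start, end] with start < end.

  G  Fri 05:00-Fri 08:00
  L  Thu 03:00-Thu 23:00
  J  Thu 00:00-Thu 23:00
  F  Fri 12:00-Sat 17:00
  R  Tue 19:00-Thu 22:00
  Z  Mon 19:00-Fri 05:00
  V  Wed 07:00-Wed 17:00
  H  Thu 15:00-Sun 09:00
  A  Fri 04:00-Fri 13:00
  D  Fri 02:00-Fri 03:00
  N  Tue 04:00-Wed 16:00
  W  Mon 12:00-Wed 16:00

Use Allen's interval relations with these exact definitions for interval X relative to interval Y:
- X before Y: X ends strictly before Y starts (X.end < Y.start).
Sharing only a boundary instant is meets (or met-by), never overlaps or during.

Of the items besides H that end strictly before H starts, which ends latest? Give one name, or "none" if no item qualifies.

V

Target H = [Thu 15:00, Sun 09:00].
A [Fri 04:00, Fri 13:00] → during → excluded.
D [Fri 02:00, Fri 03:00] → during → excluded.
F [Fri 12:00, Sat 17:00] → during → excluded.
G [Fri 05:00, Fri 08:00] → during → excluded.
J [Thu 00:00, Thu 23:00] → overlaps → excluded.
L [Thu 03:00, Thu 23:00] → overlaps → excluded.
N [Tue 04:00, Wed 16:00] → before → candidate.
R [Tue 19:00, Thu 22:00] → overlaps → excluded.
V [Wed 07:00, Wed 17:00] → before → candidate.
W [Mon 12:00, Wed 16:00] → before → candidate.
Z [Mon 19:00, Fri 05:00] → overlaps → excluded.
Among candidates, latest end is Wed 17:00 → V.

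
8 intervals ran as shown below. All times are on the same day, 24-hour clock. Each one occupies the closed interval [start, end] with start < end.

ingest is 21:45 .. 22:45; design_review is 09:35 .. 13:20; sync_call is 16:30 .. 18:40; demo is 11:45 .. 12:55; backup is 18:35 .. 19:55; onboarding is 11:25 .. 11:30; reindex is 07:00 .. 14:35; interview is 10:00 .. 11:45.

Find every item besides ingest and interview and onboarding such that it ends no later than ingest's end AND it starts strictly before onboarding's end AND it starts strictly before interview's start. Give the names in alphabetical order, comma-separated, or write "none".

Conditions: its end is no later than ingest's end (X.end <= 22:45) AND its start is strictly before onboarding's end (X.start < 11:30) AND its start is strictly before interview's start (X.start < 10:00).
backup: end 19:55 <= 22:45? ✓; start 18:35 < 11:30? ✗; start 18:35 < 10:00? ✗ → no.
demo: end 12:55 <= 22:45? ✓; start 11:45 < 11:30? ✗; start 11:45 < 10:00? ✗ → no.
design_review: end 13:20 <= 22:45? ✓; start 09:35 < 11:30? ✓; start 09:35 < 10:00? ✓ → yes.
reindex: end 14:35 <= 22:45? ✓; start 07:00 < 11:30? ✓; start 07:00 < 10:00? ✓ → yes.
sync_call: end 18:40 <= 22:45? ✓; start 16:30 < 11:30? ✗; start 16:30 < 10:00? ✗ → no.
Result: design_review, reindex.

design_review, reindex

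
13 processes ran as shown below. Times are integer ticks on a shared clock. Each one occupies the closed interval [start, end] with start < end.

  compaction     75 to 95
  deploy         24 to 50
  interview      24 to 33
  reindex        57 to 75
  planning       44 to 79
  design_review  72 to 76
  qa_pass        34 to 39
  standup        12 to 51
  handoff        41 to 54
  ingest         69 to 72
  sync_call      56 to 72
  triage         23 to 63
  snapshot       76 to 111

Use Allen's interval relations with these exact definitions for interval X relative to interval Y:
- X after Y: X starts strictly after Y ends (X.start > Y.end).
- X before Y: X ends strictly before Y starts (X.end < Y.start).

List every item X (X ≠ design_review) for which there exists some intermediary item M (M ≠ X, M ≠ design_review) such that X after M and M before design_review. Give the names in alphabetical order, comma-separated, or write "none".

Target design_review = [72, 76].
Intermediaries M with M before design_review: deploy, handoff, interview, qa_pass, standup, triage.
Via deploy — items with X after deploy: compaction, ingest, reindex, snapshot, sync_call.
Via handoff — items with X after handoff: compaction, ingest, reindex, snapshot, sync_call.
Via interview — items with X after interview: compaction, handoff, ingest, planning, qa_pass, reindex, snapshot, sync_call.
Via qa_pass — items with X after qa_pass: compaction, handoff, ingest, planning, reindex, snapshot, sync_call.
Via standup — items with X after standup: compaction, ingest, reindex, snapshot, sync_call.
Via triage — items with X after triage: compaction, ingest, snapshot.
Union: compaction, handoff, ingest, planning, qa_pass, reindex, snapshot, sync_call.

compaction, handoff, ingest, planning, qa_pass, reindex, snapshot, sync_call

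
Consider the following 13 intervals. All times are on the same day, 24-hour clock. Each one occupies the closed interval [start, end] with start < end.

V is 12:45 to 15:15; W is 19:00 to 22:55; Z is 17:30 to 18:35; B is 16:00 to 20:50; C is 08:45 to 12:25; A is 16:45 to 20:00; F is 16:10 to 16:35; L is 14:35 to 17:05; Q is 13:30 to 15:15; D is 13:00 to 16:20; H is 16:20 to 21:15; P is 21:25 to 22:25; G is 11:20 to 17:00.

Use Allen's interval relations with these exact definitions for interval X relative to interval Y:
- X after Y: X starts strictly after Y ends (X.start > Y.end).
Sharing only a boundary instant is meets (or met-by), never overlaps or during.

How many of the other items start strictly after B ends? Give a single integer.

Target B = [16:00, 20:50].
A [16:45, 20:00] → during → no.
C [08:45, 12:25] → before → no.
D [13:00, 16:20] → overlaps → no.
F [16:10, 16:35] → during → no.
G [11:20, 17:00] → overlaps → no.
H [16:20, 21:15] → overlapped-by → no.
L [14:35, 17:05] → overlaps → no.
P [21:25, 22:25] → after → counts.
Q [13:30, 15:15] → before → no.
V [12:45, 15:15] → before → no.
W [19:00, 22:55] → overlapped-by → no.
Z [17:30, 18:35] → during → no.
Total: 1.

1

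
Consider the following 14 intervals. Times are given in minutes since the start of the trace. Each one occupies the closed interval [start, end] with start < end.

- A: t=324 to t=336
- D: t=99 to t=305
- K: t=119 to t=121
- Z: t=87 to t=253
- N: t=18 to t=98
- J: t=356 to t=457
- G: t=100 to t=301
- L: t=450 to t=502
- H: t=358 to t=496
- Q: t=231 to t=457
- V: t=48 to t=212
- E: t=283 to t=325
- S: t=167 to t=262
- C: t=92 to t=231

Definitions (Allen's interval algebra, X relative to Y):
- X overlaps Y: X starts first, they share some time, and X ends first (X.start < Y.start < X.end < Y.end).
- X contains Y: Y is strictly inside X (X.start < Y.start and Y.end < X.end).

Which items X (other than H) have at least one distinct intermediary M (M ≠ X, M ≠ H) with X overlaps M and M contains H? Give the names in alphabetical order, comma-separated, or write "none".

none

Target H = [t=358, t=496].
Intermediaries M with M contains H: none.
Union: none.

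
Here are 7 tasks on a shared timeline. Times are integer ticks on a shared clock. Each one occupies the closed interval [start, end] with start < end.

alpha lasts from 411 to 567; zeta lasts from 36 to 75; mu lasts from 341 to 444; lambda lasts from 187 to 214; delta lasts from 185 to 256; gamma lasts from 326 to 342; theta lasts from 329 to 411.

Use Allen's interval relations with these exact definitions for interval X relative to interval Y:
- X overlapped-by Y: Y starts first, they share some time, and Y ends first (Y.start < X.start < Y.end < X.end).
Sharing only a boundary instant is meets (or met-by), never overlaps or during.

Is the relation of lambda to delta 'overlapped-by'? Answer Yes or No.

lambda = [187, 214], delta = [185, 256].
Actual relation of lambda to delta: during.
Asked whether 'overlapped-by' holds → No.

No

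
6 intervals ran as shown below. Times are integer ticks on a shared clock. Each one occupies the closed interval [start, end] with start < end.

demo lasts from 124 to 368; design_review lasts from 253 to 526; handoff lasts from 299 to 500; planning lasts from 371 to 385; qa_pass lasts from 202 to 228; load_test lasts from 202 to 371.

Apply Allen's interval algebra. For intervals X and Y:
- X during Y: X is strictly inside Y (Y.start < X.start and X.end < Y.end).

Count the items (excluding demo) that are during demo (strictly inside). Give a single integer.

1

Target demo = [124, 368].
design_review [253, 526] → overlapped-by → no.
handoff [299, 500] → overlapped-by → no.
load_test [202, 371] → overlapped-by → no.
planning [371, 385] → after → no.
qa_pass [202, 228] → during → counts.
Total: 1.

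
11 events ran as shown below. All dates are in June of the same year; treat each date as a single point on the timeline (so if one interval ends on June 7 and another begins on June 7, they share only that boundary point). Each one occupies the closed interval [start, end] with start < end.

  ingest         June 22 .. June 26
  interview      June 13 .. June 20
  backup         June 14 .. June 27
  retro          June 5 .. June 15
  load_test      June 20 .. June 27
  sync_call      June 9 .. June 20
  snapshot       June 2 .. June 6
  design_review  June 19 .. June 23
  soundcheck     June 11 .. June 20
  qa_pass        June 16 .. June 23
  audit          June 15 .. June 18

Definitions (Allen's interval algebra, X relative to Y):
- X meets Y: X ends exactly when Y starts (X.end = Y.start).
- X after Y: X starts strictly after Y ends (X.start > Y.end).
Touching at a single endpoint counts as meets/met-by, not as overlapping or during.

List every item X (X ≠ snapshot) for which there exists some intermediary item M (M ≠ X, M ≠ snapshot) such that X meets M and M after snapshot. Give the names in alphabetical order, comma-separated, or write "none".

interview, retro, soundcheck, sync_call

Target snapshot = [June 2, June 6].
Intermediaries M with M after snapshot: audit, backup, design_review, ingest, interview, load_test, qa_pass, soundcheck, sync_call.
Via audit — items with X meets audit: retro.
Via backup — items with X meets backup: none.
Via design_review — items with X meets design_review: none.
Via ingest — items with X meets ingest: none.
Via interview — items with X meets interview: none.
Via load_test — items with X meets load_test: interview, soundcheck, sync_call.
Via qa_pass — items with X meets qa_pass: none.
Via soundcheck — items with X meets soundcheck: none.
Via sync_call — items with X meets sync_call: none.
Union: interview, retro, soundcheck, sync_call.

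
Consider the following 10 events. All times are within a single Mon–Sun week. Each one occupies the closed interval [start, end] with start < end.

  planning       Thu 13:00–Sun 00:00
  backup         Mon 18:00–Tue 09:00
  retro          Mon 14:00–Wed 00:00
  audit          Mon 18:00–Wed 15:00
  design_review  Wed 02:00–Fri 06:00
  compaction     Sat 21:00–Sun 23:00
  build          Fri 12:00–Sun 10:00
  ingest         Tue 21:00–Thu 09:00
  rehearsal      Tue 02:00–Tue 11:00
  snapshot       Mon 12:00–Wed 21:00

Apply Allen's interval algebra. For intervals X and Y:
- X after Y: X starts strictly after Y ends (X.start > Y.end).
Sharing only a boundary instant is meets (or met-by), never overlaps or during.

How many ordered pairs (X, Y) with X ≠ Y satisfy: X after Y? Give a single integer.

25

Checking all 90 ordered pairs for relation 'after'; matching pairs in alphabetical order:
(build, audit): build after audit ✓
(build, backup): build after backup ✓
(build, design_review): build after design_review ✓
(build, ingest): build after ingest ✓
(build, rehearsal): build after rehearsal ✓
(build, retro): build after retro ✓
(build, snapshot): build after snapshot ✓
(compaction, audit): compaction after audit ✓
(compaction, backup): compaction after backup ✓
(compaction, design_review): compaction after design_review ✓
(compaction, ingest): compaction after ingest ✓
(compaction, rehearsal): compaction after rehearsal ✓
(compaction, retro): compaction after retro ✓
(compaction, snapshot): compaction after snapshot ✓
(design_review, backup): design_review after backup ✓
(design_review, rehearsal): design_review after rehearsal ✓
(design_review, retro): design_review after retro ✓
(ingest, backup): ingest after backup ✓
(ingest, rehearsal): ingest after rehearsal ✓
(planning, audit): planning after audit ✓
(planning, backup): planning after backup ✓
(planning, ingest): planning after ingest ✓
(planning, rehearsal): planning after rehearsal ✓
(planning, retro): planning after retro ✓
... plus 1 further pairs not listed.
Count: 25.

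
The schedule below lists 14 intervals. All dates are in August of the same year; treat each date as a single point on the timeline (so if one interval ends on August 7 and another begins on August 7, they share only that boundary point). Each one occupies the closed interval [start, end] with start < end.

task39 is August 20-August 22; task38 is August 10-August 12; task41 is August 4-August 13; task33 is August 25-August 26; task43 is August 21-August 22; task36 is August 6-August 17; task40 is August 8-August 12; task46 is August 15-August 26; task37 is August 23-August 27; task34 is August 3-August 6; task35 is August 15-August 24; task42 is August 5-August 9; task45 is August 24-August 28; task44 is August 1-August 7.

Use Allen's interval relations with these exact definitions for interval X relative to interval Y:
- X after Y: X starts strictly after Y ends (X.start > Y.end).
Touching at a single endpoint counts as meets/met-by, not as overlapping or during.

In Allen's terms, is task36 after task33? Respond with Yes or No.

task36 = [August 6, August 17], task33 = [August 25, August 26].
Actual relation of task36 to task33: before.
Asked whether 'after' holds → No.

No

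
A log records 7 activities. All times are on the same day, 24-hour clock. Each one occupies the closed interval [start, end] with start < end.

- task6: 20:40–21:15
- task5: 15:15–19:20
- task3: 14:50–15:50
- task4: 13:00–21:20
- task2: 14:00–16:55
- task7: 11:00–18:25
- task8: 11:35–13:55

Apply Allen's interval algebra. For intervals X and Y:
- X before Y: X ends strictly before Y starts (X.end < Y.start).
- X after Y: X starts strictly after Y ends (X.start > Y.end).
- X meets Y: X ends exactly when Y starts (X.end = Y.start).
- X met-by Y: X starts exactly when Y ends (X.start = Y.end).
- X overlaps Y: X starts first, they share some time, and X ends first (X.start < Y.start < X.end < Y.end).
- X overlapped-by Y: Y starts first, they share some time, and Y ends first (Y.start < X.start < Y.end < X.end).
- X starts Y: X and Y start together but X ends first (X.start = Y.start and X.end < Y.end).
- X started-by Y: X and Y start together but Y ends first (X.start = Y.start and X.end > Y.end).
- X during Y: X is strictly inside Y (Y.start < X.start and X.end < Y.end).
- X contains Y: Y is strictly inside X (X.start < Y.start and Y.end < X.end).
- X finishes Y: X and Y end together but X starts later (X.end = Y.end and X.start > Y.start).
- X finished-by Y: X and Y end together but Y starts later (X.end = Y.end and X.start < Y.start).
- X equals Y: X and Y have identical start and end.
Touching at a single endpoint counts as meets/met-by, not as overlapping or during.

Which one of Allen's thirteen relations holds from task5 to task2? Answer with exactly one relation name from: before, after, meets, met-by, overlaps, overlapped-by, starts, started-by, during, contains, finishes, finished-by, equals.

overlapped-by

task5 = [15:15, 19:20]; task2 = [14:00, 16:55].
Compare endpoints: task5.start > task2.start, task5.start < task2.end, task5.end > task2.start, task5.end > task2.end.
That pattern is 'overlapped-by'.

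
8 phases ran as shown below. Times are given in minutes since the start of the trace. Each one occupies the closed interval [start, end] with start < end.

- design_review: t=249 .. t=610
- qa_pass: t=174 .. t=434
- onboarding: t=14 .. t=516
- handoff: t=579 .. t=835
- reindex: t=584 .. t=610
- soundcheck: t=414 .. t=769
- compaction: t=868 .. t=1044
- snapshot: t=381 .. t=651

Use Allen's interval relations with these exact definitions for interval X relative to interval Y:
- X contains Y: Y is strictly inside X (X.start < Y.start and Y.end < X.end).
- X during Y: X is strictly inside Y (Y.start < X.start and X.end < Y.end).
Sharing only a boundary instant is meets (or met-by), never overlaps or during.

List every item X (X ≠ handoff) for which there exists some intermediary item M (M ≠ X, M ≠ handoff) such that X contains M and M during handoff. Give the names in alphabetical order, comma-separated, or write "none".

Target handoff = [t=579, t=835].
Intermediaries M with M during handoff: reindex.
Via reindex — items with X contains reindex: snapshot, soundcheck.
Union: snapshot, soundcheck.

snapshot, soundcheck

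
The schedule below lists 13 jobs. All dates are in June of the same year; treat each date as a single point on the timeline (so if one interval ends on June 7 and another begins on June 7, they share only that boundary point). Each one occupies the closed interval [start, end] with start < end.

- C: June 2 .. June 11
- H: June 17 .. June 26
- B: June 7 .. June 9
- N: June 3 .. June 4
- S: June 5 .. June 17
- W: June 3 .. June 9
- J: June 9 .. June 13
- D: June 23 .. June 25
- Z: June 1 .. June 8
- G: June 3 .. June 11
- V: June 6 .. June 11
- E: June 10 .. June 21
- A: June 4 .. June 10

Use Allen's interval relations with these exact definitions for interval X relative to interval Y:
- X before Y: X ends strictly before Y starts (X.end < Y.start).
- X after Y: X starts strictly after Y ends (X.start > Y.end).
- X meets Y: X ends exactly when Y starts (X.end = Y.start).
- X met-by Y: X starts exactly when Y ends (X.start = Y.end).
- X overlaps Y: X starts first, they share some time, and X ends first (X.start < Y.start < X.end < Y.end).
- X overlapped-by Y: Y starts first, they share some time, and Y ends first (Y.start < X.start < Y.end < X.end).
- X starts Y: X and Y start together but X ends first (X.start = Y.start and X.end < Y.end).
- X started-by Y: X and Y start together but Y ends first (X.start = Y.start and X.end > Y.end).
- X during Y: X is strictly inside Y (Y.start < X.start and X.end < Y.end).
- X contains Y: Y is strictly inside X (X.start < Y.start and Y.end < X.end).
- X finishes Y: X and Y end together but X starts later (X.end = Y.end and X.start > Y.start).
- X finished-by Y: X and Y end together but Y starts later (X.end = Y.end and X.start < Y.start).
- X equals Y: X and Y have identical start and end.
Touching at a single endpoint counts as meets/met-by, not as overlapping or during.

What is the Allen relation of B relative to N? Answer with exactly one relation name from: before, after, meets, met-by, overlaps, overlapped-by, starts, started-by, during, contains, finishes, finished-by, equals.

B = [June 7, June 9]; N = [June 3, June 4].
Compare endpoints: B.start > N.start, B.start > N.end, B.end > N.start, B.end > N.end.
That pattern is 'after'.

after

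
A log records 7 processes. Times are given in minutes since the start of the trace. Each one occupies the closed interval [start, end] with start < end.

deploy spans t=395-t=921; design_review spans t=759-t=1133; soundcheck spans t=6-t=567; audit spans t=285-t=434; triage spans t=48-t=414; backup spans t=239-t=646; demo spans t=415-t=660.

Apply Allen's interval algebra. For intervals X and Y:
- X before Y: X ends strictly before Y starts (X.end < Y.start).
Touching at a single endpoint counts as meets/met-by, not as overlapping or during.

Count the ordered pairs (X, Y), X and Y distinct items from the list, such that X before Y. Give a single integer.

Checking all 42 ordered pairs for relation 'before'; matching pairs in alphabetical order:
(audit, design_review): audit before design_review ✓
(backup, design_review): backup before design_review ✓
(demo, design_review): demo before design_review ✓
(soundcheck, design_review): soundcheck before design_review ✓
(triage, demo): triage before demo ✓
(triage, design_review): triage before design_review ✓
Count: 6.

6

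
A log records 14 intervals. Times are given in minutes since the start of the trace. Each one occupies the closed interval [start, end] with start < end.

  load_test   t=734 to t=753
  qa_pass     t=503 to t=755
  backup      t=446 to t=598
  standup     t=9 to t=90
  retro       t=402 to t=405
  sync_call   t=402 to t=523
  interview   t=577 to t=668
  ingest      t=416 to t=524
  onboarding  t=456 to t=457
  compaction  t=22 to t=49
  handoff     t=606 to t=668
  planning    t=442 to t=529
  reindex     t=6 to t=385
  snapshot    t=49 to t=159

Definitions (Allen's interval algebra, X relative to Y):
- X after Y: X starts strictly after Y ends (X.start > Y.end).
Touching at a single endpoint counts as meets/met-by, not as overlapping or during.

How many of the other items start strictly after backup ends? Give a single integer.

Target backup = [t=446, t=598].
compaction [t=22, t=49] → before → no.
handoff [t=606, t=668] → after → counts.
ingest [t=416, t=524] → overlaps → no.
interview [t=577, t=668] → overlapped-by → no.
load_test [t=734, t=753] → after → counts.
onboarding [t=456, t=457] → during → no.
planning [t=442, t=529] → overlaps → no.
qa_pass [t=503, t=755] → overlapped-by → no.
reindex [t=6, t=385] → before → no.
retro [t=402, t=405] → before → no.
snapshot [t=49, t=159] → before → no.
standup [t=9, t=90] → before → no.
sync_call [t=402, t=523] → overlaps → no.
Total: 2.

2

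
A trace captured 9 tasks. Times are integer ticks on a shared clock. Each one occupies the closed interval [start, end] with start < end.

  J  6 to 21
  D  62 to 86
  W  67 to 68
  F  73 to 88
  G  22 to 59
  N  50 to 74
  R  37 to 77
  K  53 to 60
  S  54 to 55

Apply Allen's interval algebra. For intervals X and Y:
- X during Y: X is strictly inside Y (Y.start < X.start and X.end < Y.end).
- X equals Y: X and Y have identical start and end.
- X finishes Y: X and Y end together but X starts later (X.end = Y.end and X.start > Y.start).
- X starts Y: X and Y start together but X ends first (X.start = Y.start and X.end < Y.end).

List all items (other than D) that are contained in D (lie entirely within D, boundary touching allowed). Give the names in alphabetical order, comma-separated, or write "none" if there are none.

W

Target D = [62, 86].
F [73, 88] → overlapped-by → no.
G [22, 59] → before → no.
J [6, 21] → before → no.
K [53, 60] → before → no.
N [50, 74] → overlaps → no.
R [37, 77] → overlaps → no.
S [54, 55] → before → no.
W [67, 68] → during → yes.
Result: W.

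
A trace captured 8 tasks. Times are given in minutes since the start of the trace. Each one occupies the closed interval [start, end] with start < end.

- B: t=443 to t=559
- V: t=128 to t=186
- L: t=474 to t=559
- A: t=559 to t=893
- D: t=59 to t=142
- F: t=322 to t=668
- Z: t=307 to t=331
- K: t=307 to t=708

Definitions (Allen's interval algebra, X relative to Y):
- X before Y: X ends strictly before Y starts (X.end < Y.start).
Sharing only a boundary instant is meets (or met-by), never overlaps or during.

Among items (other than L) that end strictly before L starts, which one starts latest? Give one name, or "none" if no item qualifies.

Z

Target L = [t=474, t=559].
A [t=559, t=893] → met-by → excluded.
B [t=443, t=559] → finished-by → excluded.
D [t=59, t=142] → before → candidate.
F [t=322, t=668] → contains → excluded.
K [t=307, t=708] → contains → excluded.
V [t=128, t=186] → before → candidate.
Z [t=307, t=331] → before → candidate.
Among candidates, latest start is t=307 → Z.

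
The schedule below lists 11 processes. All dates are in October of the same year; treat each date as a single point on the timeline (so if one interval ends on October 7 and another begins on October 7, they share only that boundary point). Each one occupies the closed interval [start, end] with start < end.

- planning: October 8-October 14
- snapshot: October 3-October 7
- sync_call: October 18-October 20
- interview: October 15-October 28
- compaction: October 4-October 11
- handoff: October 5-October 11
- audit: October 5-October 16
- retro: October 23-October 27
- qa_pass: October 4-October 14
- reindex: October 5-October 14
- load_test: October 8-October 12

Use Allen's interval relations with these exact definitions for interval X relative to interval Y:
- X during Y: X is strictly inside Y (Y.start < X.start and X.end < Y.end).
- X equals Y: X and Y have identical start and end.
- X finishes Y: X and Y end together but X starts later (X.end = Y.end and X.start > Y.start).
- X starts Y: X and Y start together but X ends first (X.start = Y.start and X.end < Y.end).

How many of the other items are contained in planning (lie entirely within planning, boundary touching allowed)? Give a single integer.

1

Target planning = [October 8, October 14].
audit [October 5, October 16] → contains → no.
compaction [October 4, October 11] → overlaps → no.
handoff [October 5, October 11] → overlaps → no.
interview [October 15, October 28] → after → no.
load_test [October 8, October 12] → starts → counts.
qa_pass [October 4, October 14] → finished-by → no.
reindex [October 5, October 14] → finished-by → no.
retro [October 23, October 27] → after → no.
snapshot [October 3, October 7] → before → no.
sync_call [October 18, October 20] → after → no.
Total: 1.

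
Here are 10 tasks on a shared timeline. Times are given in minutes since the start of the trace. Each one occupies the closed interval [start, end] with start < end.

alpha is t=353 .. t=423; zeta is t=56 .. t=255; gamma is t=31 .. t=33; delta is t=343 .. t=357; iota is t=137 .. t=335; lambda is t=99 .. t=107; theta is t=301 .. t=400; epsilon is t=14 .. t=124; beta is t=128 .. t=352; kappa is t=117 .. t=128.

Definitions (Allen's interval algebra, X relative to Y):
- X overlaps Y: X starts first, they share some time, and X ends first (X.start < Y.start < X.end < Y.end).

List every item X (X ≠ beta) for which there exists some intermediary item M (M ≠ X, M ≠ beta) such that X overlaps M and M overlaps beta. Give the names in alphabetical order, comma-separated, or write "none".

epsilon

Target beta = [t=128, t=352].
Intermediaries M with M overlaps beta: zeta.
Via zeta — items with X overlaps zeta: epsilon.
Union: epsilon.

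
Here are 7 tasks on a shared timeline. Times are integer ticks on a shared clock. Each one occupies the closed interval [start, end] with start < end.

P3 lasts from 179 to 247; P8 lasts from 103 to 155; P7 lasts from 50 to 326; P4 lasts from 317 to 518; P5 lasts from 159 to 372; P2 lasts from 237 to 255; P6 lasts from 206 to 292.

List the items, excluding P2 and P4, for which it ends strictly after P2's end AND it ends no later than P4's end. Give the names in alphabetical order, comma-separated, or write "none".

Conditions: its end is strictly after P2's end (X.end > 255) AND its end is no later than P4's end (X.end <= 518).
P3: end 247 > 255? ✗; end 247 <= 518? ✓ → no.
P5: end 372 > 255? ✓; end 372 <= 518? ✓ → yes.
P6: end 292 > 255? ✓; end 292 <= 518? ✓ → yes.
P7: end 326 > 255? ✓; end 326 <= 518? ✓ → yes.
P8: end 155 > 255? ✗; end 155 <= 518? ✓ → no.
Result: P5, P6, P7.

P5, P6, P7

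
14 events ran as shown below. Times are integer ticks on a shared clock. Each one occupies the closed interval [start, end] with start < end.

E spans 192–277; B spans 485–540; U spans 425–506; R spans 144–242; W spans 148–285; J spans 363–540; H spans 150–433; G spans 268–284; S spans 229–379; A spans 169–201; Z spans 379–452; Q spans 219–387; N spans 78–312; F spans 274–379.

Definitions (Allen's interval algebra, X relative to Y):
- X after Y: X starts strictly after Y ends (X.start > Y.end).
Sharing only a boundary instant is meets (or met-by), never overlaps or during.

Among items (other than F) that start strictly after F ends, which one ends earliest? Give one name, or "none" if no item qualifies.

U

Target F = [274, 379].
A [169, 201] → before → excluded.
B [485, 540] → after → candidate.
E [192, 277] → overlaps → excluded.
G [268, 284] → overlaps → excluded.
H [150, 433] → contains → excluded.
J [363, 540] → overlapped-by → excluded.
N [78, 312] → overlaps → excluded.
Q [219, 387] → contains → excluded.
R [144, 242] → before → excluded.
S [229, 379] → finished-by → excluded.
U [425, 506] → after → candidate.
W [148, 285] → overlaps → excluded.
Z [379, 452] → met-by → excluded.
Among candidates, earliest end is 506 → U.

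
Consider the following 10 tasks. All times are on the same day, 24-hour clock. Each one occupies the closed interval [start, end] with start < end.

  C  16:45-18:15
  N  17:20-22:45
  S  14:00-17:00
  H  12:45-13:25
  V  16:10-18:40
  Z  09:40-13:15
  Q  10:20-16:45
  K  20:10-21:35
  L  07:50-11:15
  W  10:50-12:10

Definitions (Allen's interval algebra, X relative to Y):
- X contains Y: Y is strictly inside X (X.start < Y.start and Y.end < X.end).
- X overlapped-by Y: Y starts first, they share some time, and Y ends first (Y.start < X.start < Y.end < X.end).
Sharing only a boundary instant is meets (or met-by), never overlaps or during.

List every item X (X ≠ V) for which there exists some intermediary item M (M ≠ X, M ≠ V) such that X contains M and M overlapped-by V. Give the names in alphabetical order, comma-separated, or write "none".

none

Target V = [16:10, 18:40].
Intermediaries M with M overlapped-by V: N.
Via N — items with X contains N: none.
Union: none.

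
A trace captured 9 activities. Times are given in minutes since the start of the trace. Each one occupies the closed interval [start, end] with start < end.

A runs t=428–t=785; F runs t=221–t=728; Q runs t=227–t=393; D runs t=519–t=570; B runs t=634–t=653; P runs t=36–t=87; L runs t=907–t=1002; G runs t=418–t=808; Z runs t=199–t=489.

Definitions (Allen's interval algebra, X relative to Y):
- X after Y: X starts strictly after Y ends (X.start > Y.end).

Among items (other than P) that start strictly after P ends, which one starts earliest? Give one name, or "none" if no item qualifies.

Z

Target P = [t=36, t=87].
A [t=428, t=785] → after → candidate.
B [t=634, t=653] → after → candidate.
D [t=519, t=570] → after → candidate.
F [t=221, t=728] → after → candidate.
G [t=418, t=808] → after → candidate.
L [t=907, t=1002] → after → candidate.
Q [t=227, t=393] → after → candidate.
Z [t=199, t=489] → after → candidate.
Among candidates, earliest start is t=199 → Z.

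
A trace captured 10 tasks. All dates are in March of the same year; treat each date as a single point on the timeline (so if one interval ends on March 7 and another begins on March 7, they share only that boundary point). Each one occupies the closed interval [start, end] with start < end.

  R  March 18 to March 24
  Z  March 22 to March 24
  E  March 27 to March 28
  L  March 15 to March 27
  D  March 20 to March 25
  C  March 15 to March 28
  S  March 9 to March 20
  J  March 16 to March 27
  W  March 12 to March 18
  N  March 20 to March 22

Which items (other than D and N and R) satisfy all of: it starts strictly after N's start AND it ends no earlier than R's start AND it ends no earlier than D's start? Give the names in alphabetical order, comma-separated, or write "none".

Conditions: its start is strictly after N's start (X.start > March 20) AND its end is no earlier than R's start (X.end >= March 18) AND its end is no earlier than D's start (X.end >= March 20).
C: start March 15 > March 20? ✗; end March 28 >= March 18? ✓; end March 28 >= March 20? ✓ → no.
E: start March 27 > March 20? ✓; end March 28 >= March 18? ✓; end March 28 >= March 20? ✓ → yes.
J: start March 16 > March 20? ✗; end March 27 >= March 18? ✓; end March 27 >= March 20? ✓ → no.
L: start March 15 > March 20? ✗; end March 27 >= March 18? ✓; end March 27 >= March 20? ✓ → no.
S: start March 9 > March 20? ✗; end March 20 >= March 18? ✓; end March 20 >= March 20? ✓ → no.
W: start March 12 > March 20? ✗; end March 18 >= March 18? ✓; end March 18 >= March 20? ✗ → no.
Z: start March 22 > March 20? ✓; end March 24 >= March 18? ✓; end March 24 >= March 20? ✓ → yes.
Result: E, Z.

E, Z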